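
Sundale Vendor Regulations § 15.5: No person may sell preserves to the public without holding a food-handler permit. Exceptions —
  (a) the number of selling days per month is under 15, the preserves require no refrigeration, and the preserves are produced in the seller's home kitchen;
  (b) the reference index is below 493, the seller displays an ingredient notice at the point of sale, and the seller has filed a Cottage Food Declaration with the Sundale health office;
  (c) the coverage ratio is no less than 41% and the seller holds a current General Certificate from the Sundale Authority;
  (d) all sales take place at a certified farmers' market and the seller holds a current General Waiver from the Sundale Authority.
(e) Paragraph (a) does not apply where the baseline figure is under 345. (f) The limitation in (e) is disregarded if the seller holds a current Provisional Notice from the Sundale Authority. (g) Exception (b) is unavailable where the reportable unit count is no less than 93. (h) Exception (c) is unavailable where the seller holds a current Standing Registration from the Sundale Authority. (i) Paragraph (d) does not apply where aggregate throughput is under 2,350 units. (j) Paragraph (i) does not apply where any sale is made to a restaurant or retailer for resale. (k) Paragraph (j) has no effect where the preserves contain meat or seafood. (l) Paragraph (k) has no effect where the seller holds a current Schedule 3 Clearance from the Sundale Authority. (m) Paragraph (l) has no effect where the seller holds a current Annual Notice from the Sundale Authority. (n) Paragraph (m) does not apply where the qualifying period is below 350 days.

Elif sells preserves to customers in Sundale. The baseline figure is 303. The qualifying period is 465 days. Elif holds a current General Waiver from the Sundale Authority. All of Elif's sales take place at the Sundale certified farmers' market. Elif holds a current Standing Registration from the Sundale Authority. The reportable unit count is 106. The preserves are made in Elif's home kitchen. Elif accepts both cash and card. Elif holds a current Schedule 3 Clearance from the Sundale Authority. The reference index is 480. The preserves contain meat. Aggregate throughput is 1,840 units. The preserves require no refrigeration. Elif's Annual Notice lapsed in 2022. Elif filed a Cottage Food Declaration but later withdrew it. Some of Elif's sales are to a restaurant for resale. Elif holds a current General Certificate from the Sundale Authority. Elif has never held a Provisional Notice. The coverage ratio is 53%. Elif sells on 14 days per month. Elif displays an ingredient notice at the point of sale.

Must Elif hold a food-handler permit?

All of (a)'s requirements are met (the number of selling days per month is 14, under the 15 limit; the preserves are shelf-stable; the preserves are home-kitchen produced). But applying paragraphs (e)–(f): (e) applies — the baseline figure is 303, under the 345 limit. (f), which would lift (e), is inapplicable — the Provisional Notice is not current. So (a) is unavailable.
Exception (b) fails — the Cottage Food Declaration was withdrawn.
Exception (c) is satisfied on its face — the coverage ratio is 53%, meeting the 41% threshold; a current General Certificate is held. Turning to paragraph (h): (h) operates against (c): a current Standing Registration is held. Exception (c) does not apply.
Exception (d) is satisfied on its face — all sales are at a certified farmers' market; a current General Waiver is held. Considering the limiting provisions: (i) is triggered (aggregate throughput is 1,840 units, under the 2,350 units limit), but is displaced by (j): (j) operates against (i): some sales are to a restaurant for resale. (k) applies (the preserves contain meat), but is overridden by (l): (l) operates against (k): a current Schedule 3 Clearance is held. (m), which would lift (l), is not triggered — the Annual Notice is not current. So (d) applies.

No — exception (d) applies; Elif is not required to hold a food-handler permit.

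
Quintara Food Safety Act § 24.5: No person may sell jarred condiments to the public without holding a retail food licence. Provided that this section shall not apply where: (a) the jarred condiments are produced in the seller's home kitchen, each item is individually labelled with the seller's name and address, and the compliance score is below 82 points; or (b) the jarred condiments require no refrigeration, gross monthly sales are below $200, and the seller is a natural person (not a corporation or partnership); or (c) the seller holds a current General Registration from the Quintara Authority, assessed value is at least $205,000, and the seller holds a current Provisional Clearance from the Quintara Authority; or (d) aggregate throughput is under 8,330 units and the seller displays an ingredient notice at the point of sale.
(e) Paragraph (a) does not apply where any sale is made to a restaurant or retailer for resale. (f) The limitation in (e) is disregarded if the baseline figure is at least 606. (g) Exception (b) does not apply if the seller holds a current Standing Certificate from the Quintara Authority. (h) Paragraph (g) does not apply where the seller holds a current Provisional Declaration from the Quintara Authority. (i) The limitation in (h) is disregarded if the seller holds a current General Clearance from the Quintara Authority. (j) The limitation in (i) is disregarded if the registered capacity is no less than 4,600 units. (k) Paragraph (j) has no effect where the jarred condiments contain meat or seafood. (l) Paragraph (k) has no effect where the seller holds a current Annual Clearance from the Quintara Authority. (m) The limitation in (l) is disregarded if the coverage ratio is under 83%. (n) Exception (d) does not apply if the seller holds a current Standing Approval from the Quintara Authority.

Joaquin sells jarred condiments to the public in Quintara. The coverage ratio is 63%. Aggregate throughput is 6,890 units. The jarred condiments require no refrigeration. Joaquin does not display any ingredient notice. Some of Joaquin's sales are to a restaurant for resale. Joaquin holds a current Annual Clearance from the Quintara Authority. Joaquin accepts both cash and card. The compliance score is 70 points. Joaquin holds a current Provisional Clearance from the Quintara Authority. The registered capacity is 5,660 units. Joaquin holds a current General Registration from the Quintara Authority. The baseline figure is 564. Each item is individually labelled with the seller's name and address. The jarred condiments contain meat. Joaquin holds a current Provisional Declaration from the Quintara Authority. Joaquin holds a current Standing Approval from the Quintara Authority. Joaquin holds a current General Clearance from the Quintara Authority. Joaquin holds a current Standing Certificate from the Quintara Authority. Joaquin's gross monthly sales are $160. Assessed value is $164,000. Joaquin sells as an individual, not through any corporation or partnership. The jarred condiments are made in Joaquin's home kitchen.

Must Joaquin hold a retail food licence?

Exception (a): the jarred condiments are home-kitchen produced; items are individually labelled; the compliance score is 70 points, below the 82 points limit — every condition holds. However, paragraphs (e)–(f) must be considered: (e) applies — some sales are to a restaurant for resale. (f) does not operate here (the baseline figure is 564, short of 606), so (e) stands. (a) is therefore removed.
All of (b)'s requirements are met (the jarred condiments are shelf-stable; gross monthly sales are $160, below the $200 limit; the seller is a natural person). However, paragraphs (g)–(m) must be considered: (g) operates against (b): a current Standing Certificate is held. (h) would limit (g) — a current Provisional Declaration is held — but (i) sets (h) aside: (i) operates against (h): a current General Clearance is held. (j) would limit (i) — the registered capacity is 5,660 units, meeting the 4,600 units threshold — but (k) sets (j) aside: (k) operates against (j): the jarred condiments contain meat. (l) would limit (k) — a current Annual Clearance is held — but (m) sets (l) aside: (m) operates against (l): the coverage ratio is 63%, under the 83% limit. (b) is therefore removed.
Exception (c) requires that assessed value is at least $205,000; but assessed value is $164,000, short of $205,000, so (c) is unavailable.
Exception (d) does not apply: no ingredient notice is displayed.
None of the exceptions is available; § 24.5 applies in full.

Yes — Joaquin must hold a retail food licence.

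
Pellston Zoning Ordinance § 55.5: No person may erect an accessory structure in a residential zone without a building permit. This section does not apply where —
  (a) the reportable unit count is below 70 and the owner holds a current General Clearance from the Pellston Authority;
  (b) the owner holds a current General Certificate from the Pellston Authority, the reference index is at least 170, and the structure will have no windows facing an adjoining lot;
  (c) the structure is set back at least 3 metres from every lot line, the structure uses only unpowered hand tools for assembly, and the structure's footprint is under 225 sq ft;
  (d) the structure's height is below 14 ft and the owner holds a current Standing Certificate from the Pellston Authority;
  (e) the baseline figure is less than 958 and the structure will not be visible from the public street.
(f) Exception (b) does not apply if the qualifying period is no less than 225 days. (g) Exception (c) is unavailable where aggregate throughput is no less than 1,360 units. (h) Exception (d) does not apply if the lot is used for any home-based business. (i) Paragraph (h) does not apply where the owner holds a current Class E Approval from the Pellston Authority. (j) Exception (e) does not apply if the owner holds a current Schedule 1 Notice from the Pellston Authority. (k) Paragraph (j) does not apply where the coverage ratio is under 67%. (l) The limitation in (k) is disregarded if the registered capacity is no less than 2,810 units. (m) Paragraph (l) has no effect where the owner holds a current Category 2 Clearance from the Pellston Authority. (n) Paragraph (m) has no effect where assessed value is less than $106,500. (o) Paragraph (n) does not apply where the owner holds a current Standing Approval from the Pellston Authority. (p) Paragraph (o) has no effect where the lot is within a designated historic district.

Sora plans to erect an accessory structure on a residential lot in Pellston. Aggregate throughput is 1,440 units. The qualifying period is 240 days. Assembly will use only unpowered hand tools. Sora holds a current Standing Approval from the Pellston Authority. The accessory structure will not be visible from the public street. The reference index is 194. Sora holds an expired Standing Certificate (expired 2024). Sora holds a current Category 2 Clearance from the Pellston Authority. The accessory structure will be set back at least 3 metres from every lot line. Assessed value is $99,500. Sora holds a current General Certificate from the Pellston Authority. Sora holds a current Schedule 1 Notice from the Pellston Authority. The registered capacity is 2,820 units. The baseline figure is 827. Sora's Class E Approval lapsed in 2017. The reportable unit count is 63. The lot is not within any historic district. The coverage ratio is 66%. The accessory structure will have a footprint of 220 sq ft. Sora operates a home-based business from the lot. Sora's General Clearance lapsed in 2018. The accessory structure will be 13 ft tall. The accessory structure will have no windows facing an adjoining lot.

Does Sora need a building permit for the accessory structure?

No — exception (e) applies; Sora does not need a building permit.

Exception (a) fails — there is no General Clearance in force.
Exception (b)'s conditions are all satisfied: a current General Certificate is held; the reference index is 194, meeting the 170 threshold; no windows face an adjoining lot. Turning to paragraph (f): (f) operates against (b): the qualifying period is 240 days, meeting the 225 days threshold. Exception (b) does not apply.
Exception (c)'s conditions are all satisfied: the setback is at least 3 m on every side; assembly uses only hand tools; the structure's footprint is 220 sq ft, under the 225 sq ft limit. But applying paragraph (g): (g) operates against (c): aggregate throughput is 1,440 units, meeting the 1,360 units threshold. Exception (c) does not apply.
Exception (d) requires that the owner holds a current Standing Certificate from the Pellston Authority; but no current Standing Certificate is held, so (d) is unavailable.
Exception (e) is satisfied on its face — the baseline figure is 827, less than the 958 limit; the structure will not be visible from the street. Considering the limiting provisions: (j) is triggered (a current Schedule 1 Notice is held), but is overridden by (k): (k) operates against (j): the coverage ratio is 66%, under the 67% limit. (l) would limit (k) — the registered capacity is 2,820 units, meeting the 2,810 units threshold — but (m) sets (l) aside: (m) operates against (l): a current Category 2 Clearance is held. (n) would limit (m) — assessed value is $99,500, less than the $106,500 limit — but (o) sets (n) aside: (o) operates against (n): a current Standing Approval is held. (p), which would lift (o), is inapplicable — the lot is not in a historic district. Exception (e) stands.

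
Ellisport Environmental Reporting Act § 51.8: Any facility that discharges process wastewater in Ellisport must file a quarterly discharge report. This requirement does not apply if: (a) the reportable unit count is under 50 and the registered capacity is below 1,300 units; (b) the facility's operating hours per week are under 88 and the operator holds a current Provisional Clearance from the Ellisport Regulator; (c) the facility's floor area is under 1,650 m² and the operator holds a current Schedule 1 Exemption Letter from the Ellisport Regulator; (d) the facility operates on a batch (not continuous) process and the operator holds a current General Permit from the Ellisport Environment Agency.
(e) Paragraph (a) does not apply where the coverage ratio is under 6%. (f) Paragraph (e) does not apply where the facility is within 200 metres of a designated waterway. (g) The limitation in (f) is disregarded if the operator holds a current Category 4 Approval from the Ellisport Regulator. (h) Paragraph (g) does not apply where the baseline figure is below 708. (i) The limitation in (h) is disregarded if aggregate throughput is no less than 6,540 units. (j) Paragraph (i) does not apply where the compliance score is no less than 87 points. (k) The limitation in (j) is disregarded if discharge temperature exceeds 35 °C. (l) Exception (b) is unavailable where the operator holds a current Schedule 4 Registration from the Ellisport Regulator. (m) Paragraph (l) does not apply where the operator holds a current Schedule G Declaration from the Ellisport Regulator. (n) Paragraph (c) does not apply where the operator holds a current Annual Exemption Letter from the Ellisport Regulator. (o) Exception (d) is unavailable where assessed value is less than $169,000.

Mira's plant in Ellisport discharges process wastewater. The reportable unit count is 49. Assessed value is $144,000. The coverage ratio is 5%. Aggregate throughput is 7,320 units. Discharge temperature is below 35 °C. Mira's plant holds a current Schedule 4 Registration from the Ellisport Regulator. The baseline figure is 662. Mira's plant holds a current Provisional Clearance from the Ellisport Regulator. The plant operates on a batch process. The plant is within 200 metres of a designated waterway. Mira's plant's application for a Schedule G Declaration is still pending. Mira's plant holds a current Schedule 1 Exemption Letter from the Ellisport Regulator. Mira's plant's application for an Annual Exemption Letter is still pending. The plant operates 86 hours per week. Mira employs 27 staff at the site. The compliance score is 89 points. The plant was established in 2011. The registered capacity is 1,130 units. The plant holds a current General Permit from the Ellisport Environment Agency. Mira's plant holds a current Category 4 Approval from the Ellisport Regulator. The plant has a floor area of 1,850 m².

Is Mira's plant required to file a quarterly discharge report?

Exception (a): the reportable unit count is 49, under the 50 limit; the registered capacity is 1,130 units, below the 1,300 units limit — every condition holds. Applying paragraphs (e)–(k): (e) would limit (a) — the coverage ratio is 5%, under the 6% limit — but (f) sets (e) aside: (f) applies — the plant is within 200 m of a designated waterway. (g) would limit (f) — a current Category 4 Approval is held — but (h) sets (g) aside: (h) operates against (g): the baseline figure is 662, below the 708 limit. (i) would limit (h) — aggregate throughput is 7,320 units, meeting the 6,540 units threshold — but (j) sets (i) aside: (j) operates against (i): the compliance score is 89 points, meeting the 87 points threshold. (k), which would lift (j), is inapplicable — discharge temperature is below 35 °C. (a) remains available.
All of (b)'s requirements are met (the facility's operating hours per week are 86, under the 88 limit; a current Provisional Clearance is held). But applying paragraphs (l)–(m): (l) is engaged — a current Schedule 4 Registration is held. (m) is not triggered (no current Schedule G Declaration is held), so (l) stands. Exception (b) does not apply.
Exception (c) fails — the facility's floor area is 1,850 m², not under 1,650 m².
Exception (d)'s conditions are all satisfied: the facility operates on a batch process; a current General Permit is held. But applying paragraph (o): (o) applies — assessed value is $144,000, less than the $169,000 limit. So (d) is unavailable.

No — exception (a) applies; Mira's plant is not required to file a quarterly discharge report.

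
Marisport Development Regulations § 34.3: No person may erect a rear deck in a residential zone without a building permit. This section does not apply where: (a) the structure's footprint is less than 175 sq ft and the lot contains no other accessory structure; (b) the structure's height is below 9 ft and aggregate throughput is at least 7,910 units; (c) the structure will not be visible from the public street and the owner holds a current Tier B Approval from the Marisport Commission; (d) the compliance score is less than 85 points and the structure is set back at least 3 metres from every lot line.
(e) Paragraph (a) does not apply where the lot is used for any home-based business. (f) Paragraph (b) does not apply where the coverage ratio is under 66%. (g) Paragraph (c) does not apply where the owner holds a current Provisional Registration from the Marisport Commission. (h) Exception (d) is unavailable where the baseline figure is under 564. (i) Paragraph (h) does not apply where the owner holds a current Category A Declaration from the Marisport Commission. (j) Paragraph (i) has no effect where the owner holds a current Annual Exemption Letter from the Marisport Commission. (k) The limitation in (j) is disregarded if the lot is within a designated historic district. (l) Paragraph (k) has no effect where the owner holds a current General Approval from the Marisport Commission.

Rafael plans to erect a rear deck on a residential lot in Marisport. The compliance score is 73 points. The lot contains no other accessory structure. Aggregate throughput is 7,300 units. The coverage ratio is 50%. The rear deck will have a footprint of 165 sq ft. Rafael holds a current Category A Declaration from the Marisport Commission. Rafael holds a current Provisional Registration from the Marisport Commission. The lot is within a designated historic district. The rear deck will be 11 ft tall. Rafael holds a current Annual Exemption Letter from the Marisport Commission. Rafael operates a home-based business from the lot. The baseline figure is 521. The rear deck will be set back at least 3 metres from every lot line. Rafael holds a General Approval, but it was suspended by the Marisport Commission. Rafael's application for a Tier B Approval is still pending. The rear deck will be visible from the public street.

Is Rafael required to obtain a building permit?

Exception (a): the structure's footprint is 165 sq ft, less than the 175 sq ft limit; the lot has no other accessory structure — every condition holds. But applying paragraph (e): (e) operates against (a): a home-based business operates on the lot. (a) is therefore removed.
Exception (b) does not apply: the structure's height is 11 ft, not below 9 ft.
Exception (c) requires that the structure will not be visible from the public street; but the structure will be visible from the street, so (c) is unavailable.
Exception (d): the compliance score is 73 points, less than the 85 points limit; the setback is at least 3 m on every side — every condition holds. As to paragraphs (h)–(l): (h) is triggered (the baseline figure is 521, under the 564 limit), but is itself disapplied by (i): (i) operates against (h): a current Category A Declaration is held. (j) is engaged (a current Annual Exemption Letter is held), but is set aside by (k): (k) is engaged — the lot is in a historic district. (l), which would lift (k), is not triggered — no current General Approval is held. Exception (d) stands.

No — exception (d) applies; Rafael does not need a building permit.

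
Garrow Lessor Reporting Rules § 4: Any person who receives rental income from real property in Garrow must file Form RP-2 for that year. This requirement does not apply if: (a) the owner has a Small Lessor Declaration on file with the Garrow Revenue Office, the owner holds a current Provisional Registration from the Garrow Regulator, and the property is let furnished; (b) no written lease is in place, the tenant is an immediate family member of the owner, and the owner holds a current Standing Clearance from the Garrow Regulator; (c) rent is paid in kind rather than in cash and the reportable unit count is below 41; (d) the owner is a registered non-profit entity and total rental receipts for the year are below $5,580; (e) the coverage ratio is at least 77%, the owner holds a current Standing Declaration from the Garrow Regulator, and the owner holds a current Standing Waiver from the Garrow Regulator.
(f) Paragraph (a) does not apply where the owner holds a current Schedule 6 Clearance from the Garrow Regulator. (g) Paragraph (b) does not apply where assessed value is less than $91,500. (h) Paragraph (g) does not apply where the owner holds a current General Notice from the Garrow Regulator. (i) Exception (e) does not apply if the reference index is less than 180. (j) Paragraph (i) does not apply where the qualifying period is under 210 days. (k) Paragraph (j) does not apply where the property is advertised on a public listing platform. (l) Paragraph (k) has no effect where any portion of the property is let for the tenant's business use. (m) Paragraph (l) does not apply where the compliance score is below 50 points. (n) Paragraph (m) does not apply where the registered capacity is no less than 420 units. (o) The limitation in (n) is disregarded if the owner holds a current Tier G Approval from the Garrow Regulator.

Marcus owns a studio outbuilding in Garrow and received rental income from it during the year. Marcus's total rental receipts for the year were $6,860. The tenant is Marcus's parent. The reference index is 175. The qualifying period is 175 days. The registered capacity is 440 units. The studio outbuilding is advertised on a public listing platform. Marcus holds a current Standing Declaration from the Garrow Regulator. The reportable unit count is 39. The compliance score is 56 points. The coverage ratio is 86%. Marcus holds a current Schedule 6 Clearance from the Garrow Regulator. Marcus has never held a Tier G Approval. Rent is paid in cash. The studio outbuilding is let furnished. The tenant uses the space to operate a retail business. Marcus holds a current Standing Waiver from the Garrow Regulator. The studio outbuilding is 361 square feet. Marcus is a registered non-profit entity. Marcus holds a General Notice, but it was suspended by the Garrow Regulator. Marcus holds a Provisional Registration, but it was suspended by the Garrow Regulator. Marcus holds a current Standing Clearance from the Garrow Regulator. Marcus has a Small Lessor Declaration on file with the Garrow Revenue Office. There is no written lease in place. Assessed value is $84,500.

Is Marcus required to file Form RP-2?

No — exception (e) applies; Marcus is not required to file Form RP-2.

Exception (a) requires that the owner holds a current Provisional Registration from the Garrow Regulator; but there is no Provisional Registration in force, so (a) is unavailable.
Exception (b): there is no written lease; the tenant is an immediate family member; a current Standing Clearance is held — every condition holds. However, paragraphs (g)–(h) must be considered: (g) applies — assessed value is $84,500, less than the $91,500 limit. (h), which would lift (g), does not operate here — the General Notice is not current. (b) is therefore removed.
Exception (c) requires that rent is paid in kind rather than in cash; but rent is paid in cash, so (c) is unavailable.
Exception (d) does not apply: total rental receipts for the year are $6,860, not below $5,580.
Exception (e): the coverage ratio is 86%, meeting the 77% threshold; a current Standing Declaration is held; a current Standing Waiver is held — every condition holds. Considering the limiting provisions: (i) would limit (e) — the reference index is 175, less than the 180 limit — but (j) sets (i) aside: (j) operates against (i): the qualifying period is 175 days, under the 210 days limit. (k) would limit (j) — the property is publicly advertised — but (l) sets (k) aside: (l) applies — the space is let for business use. (m) is not triggered (the compliance score is 56 points, not below 50 points), so (l) stands. So (e) applies.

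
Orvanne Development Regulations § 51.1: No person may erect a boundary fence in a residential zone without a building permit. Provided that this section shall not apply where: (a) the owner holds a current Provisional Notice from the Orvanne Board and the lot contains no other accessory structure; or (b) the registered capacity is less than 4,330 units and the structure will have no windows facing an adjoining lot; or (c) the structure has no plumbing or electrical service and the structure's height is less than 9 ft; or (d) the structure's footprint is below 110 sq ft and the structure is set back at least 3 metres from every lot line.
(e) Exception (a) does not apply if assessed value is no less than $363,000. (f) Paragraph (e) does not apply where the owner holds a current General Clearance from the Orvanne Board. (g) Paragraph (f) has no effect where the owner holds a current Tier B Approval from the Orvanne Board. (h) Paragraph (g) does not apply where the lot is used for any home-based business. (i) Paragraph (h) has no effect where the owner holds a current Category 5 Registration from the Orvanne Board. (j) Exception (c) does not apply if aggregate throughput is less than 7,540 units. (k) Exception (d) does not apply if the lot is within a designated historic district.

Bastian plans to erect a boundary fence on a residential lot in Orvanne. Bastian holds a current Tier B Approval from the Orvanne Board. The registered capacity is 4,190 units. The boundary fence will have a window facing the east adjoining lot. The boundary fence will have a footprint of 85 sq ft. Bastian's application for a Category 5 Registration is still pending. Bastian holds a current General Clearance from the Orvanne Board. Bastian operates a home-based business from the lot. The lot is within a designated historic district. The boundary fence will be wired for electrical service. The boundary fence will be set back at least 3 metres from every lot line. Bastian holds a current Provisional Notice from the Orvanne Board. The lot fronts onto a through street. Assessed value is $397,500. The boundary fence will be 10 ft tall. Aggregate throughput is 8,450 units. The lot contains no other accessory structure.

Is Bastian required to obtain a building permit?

No — exception (a) applies; Bastian does not need a building permit.

Exception (a) is satisfied on its face — a current Provisional Notice is held; the lot has no other accessory structure. Considering the limiting provisions: (e) is engaged (assessed value is $397,500, meeting the $363,000 threshold), but yields to (f): (f) operates against (e): a current General Clearance is held. (g) would limit (f) — a current Tier B Approval is held — but (h) sets (g) aside: (h) applies — a home-based business operates on the lot. (i) is not triggered (no current Category 5 Registration is held), so (h) stands. So (a) applies.
Exception (b) requires that the structure will have no windows facing an adjoining lot; but a window faces an adjoining lot, so (b) is unavailable.
Exception (c) does not apply: electrical service is planned.
Exception (d) is satisfied on its face — the structure's footprint is 85 sq ft, below the 110 sq ft limit; the setback is at least 3 m on every side. However, paragraph (k) must be considered: (k) operates against (d): the lot is in a historic district. So (d) is unavailable.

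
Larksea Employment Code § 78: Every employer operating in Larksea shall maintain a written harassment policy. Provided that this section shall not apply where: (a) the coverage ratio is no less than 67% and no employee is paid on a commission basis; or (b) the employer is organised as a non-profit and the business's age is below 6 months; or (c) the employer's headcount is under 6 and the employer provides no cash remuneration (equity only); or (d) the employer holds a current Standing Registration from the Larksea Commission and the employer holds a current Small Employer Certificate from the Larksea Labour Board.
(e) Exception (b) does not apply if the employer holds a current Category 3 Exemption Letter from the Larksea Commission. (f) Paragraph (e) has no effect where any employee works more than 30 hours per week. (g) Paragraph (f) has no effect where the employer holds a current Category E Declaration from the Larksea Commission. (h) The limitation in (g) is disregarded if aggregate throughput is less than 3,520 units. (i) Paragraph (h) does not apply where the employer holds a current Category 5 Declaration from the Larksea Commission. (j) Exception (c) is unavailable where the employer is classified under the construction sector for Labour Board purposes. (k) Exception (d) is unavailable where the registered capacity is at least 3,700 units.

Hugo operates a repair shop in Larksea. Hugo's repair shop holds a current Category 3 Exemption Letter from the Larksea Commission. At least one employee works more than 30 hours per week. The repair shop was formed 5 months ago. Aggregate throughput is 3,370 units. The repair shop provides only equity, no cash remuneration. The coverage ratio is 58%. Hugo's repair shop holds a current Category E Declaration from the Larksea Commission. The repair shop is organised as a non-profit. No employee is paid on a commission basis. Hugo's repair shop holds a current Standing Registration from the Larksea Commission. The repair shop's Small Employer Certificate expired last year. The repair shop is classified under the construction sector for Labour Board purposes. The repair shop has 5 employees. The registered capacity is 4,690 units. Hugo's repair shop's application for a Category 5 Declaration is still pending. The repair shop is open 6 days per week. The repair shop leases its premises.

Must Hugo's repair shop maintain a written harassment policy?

Exception (a) requires that the coverage ratio is no less than 67%; but the coverage ratio is 58%, short of 67%, so (a) is unavailable.
Exception (b)'s conditions are all satisfied: the employer is a non-profit; the business's age is 5 months, below the 6 months limit. As to paragraphs (e)–(i): (e) operates (a current Category 3 Exemption Letter is held), but is overridden by (f): (f) operates against (e): at least one employee exceeds 30 hours/week. (g) is triggered (a current Category E Declaration is held), but yields to (h): (h) operates against (g): aggregate throughput is 3,370 units, less than the 3,520 units limit. (i) does not operate here (the Category 5 Declaration is not current), so (h) stands. Exception (b) stands.
Exception (c) is satisfied on its face — the employer's headcount is 5, under the 6 limit; remuneration is equity-only. Turning to paragraph (j): (j) operates against (c): the repair shop is classified under the construction sector. Exception (c) does not apply.
Exception (d) does not apply: the Small Employer Certificate has expired.

No — exception (b) applies; Hugo's repair shop is not required to maintain a written harassment policy.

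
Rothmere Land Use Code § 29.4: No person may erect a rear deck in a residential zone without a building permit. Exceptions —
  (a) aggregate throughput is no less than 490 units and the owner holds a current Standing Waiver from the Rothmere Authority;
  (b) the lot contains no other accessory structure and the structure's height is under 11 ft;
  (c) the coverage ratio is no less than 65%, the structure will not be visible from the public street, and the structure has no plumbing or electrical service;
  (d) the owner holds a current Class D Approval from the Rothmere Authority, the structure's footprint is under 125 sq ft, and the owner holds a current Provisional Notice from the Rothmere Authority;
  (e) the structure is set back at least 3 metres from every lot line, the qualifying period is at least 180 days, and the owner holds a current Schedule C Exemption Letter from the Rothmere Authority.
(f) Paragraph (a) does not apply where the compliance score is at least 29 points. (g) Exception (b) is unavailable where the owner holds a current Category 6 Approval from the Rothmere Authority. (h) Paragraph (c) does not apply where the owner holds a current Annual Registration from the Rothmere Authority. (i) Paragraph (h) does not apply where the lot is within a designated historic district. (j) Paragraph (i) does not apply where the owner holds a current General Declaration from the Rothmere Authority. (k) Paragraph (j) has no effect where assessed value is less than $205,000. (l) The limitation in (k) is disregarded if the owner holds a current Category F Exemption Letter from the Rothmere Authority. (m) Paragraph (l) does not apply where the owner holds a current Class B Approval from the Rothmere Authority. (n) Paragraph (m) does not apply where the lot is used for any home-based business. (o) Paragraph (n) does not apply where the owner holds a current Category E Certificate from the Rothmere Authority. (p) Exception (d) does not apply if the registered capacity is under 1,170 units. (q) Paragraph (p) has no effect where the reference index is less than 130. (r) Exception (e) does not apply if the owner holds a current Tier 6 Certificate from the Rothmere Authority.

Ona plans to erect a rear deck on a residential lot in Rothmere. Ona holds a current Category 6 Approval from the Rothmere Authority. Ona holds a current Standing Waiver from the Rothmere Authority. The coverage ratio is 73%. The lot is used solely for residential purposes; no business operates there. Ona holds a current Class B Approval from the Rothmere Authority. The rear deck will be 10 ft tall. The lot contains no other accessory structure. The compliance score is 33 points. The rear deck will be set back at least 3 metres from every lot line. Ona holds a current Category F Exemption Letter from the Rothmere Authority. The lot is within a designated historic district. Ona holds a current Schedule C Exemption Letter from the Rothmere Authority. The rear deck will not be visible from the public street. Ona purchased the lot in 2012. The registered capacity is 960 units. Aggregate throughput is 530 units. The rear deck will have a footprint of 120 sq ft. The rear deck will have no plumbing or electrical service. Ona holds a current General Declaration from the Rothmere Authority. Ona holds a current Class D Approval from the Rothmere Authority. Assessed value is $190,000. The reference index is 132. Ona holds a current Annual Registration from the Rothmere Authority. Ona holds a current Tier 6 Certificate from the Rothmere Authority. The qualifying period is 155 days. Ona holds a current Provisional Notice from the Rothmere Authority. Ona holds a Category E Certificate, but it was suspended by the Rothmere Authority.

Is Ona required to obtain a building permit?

Exception (a) is satisfied on its face — aggregate throughput is 530 units, meeting the 490 units threshold; a current Standing Waiver is held. However, paragraph (f) must be considered: (f) operates against (a): the compliance score is 33 points, meeting the 29 points threshold. So (a) is unavailable.
Exception (b)'s conditions are all satisfied: the lot has no other accessory structure; the structure's height is 10 ft, under the 11 ft limit. But: (g) applies — a current Category 6 Approval is held. (b) is therefore removed.
Exception (c)'s conditions are all satisfied: the coverage ratio is 73%, meeting the 65% threshold; the structure will not be visible from the street; there is no plumbing or electrical service. Considering the limiting provisions: (h) would limit (c) — a current Annual Registration is held — but (i) sets (h) aside: (i) is triggered — the lot is in a historic district. (j) would limit (i) — a current General Declaration is held — but (k) sets (j) aside: (k) applies — assessed value is $190,000, less than the $205,000 limit. (l) would limit (k) — a current Category F Exemption Letter is held — but (m) sets (l) aside: (m) operates against (l): a current Class B Approval is held. (n), which would lift (m), is inapplicable — the lot is solely residential. (c) remains available.
Exception (d): a current Class D Approval is held; the structure's footprint is 120 sq ft, under the 125 sq ft limit; a current Provisional Notice is held — every condition holds. But applying paragraphs (p)–(q): (p) operates against (d): the registered capacity is 960 units, under the 1,170 units limit. (q), which would lift (p), is not engaged — the reference index is 132, not less than 130. Exception (d) does not apply.
Exception (e) does not apply: the qualifying period is 155 days, short of 180 days.

No — exception (c) applies; Ona does not need a building permit.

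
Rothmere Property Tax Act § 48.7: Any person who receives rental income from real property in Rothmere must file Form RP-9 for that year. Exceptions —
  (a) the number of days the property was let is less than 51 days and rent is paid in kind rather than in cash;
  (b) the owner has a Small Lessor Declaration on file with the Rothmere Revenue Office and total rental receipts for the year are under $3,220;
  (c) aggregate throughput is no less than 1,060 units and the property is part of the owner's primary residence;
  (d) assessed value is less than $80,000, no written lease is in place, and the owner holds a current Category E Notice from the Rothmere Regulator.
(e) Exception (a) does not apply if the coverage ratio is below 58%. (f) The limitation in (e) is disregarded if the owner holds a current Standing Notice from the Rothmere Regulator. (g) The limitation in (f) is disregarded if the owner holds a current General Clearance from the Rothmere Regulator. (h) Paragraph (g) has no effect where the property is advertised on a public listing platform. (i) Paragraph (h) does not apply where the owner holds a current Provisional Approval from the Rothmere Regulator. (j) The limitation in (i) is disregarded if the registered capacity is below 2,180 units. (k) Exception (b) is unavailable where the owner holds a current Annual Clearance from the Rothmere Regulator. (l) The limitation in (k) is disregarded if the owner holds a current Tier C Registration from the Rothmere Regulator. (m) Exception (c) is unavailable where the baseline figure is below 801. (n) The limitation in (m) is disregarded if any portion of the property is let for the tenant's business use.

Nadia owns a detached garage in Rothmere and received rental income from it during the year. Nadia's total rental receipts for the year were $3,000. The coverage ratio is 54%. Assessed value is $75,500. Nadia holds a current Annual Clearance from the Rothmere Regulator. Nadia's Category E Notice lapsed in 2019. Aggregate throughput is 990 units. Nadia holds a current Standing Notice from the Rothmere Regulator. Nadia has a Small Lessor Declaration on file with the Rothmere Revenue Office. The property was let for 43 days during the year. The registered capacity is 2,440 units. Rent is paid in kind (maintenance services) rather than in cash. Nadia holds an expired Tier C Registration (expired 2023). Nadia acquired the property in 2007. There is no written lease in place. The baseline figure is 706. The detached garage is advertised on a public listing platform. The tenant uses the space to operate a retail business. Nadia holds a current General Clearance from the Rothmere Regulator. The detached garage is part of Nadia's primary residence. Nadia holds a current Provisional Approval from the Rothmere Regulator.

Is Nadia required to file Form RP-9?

Exception (a): the number of days the property was let is 43 days, less than the 51 days limit; rent is paid in kind — every condition holds. But: (e) operates against (a): the coverage ratio is 54%, below the 58% limit. (f) is triggered (a current Standing Notice is held), but is displaced by (g): (g) operates against (f): a current General Clearance is held. (h) would limit (g) — the property is publicly advertised — but (i) sets (h) aside: (i) operates against (h): a current Provisional Approval is held. (j) is not engaged (the registered capacity is 2,440 units, not below 2,180 units), so (i) stands. So (a) is unavailable.
Exception (b)'s conditions are all satisfied: a Small Lessor Declaration is on file; total rental receipts for the year are $3,000, under the $3,220 limit. Turning to paragraphs (k)–(l): (k) operates against (b): a current Annual Clearance is held. (l), which would lift (k), is inapplicable — no current Tier C Registration is held. Exception (b) does not apply.
Exception (c) does not apply: aggregate throughput is 990 units, short of 1,060 units.
Exception (d) requires that the owner holds a current Category E Notice from the Rothmere Regulator; but no current Category E Notice is held, so (d) is unavailable.
None of the exceptions is available; § 48.7 applies in full.

Yes — Nadia must file Form RP-9.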